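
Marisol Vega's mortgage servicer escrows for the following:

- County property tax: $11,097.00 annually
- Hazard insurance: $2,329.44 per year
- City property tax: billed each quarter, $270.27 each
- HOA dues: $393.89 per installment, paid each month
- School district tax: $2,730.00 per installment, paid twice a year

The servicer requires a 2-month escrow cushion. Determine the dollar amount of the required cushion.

County property tax: $11,097.00 per year
Hazard insurance: $2,329.44 per year
City property tax: $270.27 × 4 = $1,081.08 per year
HOA dues: $393.89 × 12 = $4,726.68 per year
School district tax: $2,730.00 × 2 = $5,460.00 per year
Annual escrow total = $24,694.20
Base monthly escrow = $24,694.20 / 12 = $2,057.85
Cushion = 2 × $2,057.85 = $4,115.70

$4,115.70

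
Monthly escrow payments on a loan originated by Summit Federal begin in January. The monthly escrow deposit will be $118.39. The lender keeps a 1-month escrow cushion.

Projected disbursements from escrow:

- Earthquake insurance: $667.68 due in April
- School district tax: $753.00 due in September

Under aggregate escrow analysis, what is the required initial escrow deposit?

$473.56

Cushion = 1 × $118.39 = $118.39
Trial balance (start $0, +$118.39 each month, − disbursements):
  Jan: +$118.39 → $118.39
  Feb: +$118.39 → $236.78
  Mar: +$118.39 → $355.17
  Apr: +$118.39 − $667.68 → -$194.12
  May: +$118.39 → -$75.73
  Jun: +$118.39 → $42.66
  Jul: +$118.39 → $161.05
  Aug: +$118.39 → $279.44
  Sep: +$118.39 − $753.00 → -$355.17
  Oct: +$118.39 → -$236.78
  Nov: +$118.39 → -$118.39
  Dec: +$118.39 → $0.00
Lowest trial balance = -$355.17 (Sep)
Initial deposit = cushion − low point = $118.39 − (-$355.17) = $473.56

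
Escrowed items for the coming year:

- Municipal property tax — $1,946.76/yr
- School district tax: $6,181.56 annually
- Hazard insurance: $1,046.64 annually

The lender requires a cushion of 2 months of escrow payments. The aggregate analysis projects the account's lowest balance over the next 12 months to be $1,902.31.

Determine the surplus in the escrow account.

$373.15

Municipal property tax — $1,946.76 per year
School district tax — $6,181.56 per year
Hazard insurance — $1,046.64 per year
Total annual escrow = $9,174.96
Per month = $9,174.96 ÷ 12 = $764.58
Cushion = 2 × $764.58 = $1,529.16
Excess over cushion: $1,902.31 − $1,529.16 = $373.15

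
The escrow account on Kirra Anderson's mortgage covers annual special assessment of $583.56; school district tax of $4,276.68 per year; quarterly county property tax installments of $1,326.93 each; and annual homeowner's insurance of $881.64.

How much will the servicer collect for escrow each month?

$920.80

Special assessment: $583.56 per year
School district tax: $4,276.68 per year
County property tax: $1,326.93 × 4 = $5,307.72 per year
Homeowner's insurance: $881.64 per year
Annual escrow total = $583.56 + $4,276.68 + $5,307.72 + $881.64 = $11,049.60
Per month = $11,049.60 / 12 = $920.80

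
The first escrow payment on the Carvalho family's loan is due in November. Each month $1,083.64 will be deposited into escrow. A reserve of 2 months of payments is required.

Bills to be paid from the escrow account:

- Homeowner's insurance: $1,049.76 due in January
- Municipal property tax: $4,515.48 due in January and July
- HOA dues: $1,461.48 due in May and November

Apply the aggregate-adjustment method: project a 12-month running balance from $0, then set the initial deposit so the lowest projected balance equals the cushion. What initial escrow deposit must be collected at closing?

$5,943.08

Cushion = 2 × $1,083.64 = $2,167.28
Trial balance (start $0, +$1,083.64 each month, − disbursements):
  Nov: +$1,083.64 − $1,461.48 → -$377.84
  Dec: +$1,083.64 → $705.80
  Jan: +$1,083.64 − $5,565.24 → -$3,775.80
  Feb: +$1,083.64 → -$2,692.16
  Mar: +$1,083.64 → -$1,608.52
  Apr: +$1,083.64 → -$524.88
  May: +$1,083.64 − $1,461.48 → -$902.72
  Jun: +$1,083.64 → $180.92
  Jul: +$1,083.64 − $4,515.48 → -$3,250.92
  Aug: +$1,083.64 → -$2,167.28
  Sep: +$1,083.64 → -$1,083.64
  Oct: +$1,083.64 → $0.00
Lowest trial balance = -$3,775.80 (Jan)
Initial deposit = cushion − low point = $2,167.28 − (-$3,775.80) = $5,943.08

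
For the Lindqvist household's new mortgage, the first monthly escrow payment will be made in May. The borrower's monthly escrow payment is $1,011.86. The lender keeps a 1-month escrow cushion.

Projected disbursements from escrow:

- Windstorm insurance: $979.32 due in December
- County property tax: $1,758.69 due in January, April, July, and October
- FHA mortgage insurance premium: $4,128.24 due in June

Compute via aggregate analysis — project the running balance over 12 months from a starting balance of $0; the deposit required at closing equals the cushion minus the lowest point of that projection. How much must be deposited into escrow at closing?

Cushion = 1 × $1,011.86 = $1,011.86
Trial balance (start $0, +$1,011.86 each month, − disbursements):
  May: +$1,011.86 → $1,011.86
  Jun: +$1,011.86 − $4,128.24 → -$2,104.52
  Jul: +$1,011.86 − $1,758.69 → -$2,851.35
  Aug: +$1,011.86 → -$1,839.49
  Sep: +$1,011.86 → -$827.63
  Oct: +$1,011.86 − $1,758.69 → -$1,574.46
  Nov: +$1,011.86 → -$562.60
  Dec: +$1,011.86 − $979.32 → -$530.06
  Jan: +$1,011.86 − $1,758.69 → -$1,276.89
  Feb: +$1,011.86 → -$265.03
  Mar: +$1,011.86 → $746.83
  Apr: +$1,011.86 − $1,758.69 → $0.00
Lowest trial balance = -$2,851.35 (Jul)
Initial deposit = cushion − low point = $1,011.86 − (-$2,851.35) = $3,863.21

$3,863.21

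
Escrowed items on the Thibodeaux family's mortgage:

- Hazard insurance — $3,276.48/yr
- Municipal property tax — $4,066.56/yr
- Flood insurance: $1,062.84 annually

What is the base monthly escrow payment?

$700.49

Hazard insurance: $3,276.48 per year
Municipal property tax: $4,066.56 per year
Flood insurance: $1,062.84 per year
Total per year = $3,276.48 + $4,066.56 + $1,062.84 = $8,405.88
Base monthly escrow = $8,405.88 / 12 = $700.49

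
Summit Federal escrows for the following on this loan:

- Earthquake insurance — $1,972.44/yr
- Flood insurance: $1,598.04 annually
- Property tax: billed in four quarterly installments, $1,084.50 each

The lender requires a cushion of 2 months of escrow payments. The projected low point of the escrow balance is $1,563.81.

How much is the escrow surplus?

$245.73

Earthquake insurance — $1,972.44/yr
Flood insurance — $1,598.04/yr
Property tax — $1,084.50 × 4 = $4,338.00/yr
Total per year = $1,972.44 + $1,598.04 + $4,338.00 = $7,908.48
Monthly escrow = $7,908.48 ÷ 12 = $659.04
Cushion = 2 × $659.04 = $1,318.08
Excess over cushion: $1,563.81 − $1,318.08 = $245.73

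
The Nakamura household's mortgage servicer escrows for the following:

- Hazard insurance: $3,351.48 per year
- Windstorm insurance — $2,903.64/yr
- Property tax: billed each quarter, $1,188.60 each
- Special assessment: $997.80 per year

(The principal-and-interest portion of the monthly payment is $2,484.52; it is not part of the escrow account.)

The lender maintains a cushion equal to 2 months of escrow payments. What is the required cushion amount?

$2,001.22

Hazard insurance — $3,351.48
Windstorm insurance — $2,903.64
Property tax — $1,188.60 × 4 = $4,754.40
Special assessment — $997.80
Total annual escrow = $3,351.48 + $2,903.64 + $4,754.40 + $997.80 = $12,007.32
Base monthly escrow = $12,007.32 / 12 = $1,000.61
Cushion = 2 × $1,000.61 = $2,001.22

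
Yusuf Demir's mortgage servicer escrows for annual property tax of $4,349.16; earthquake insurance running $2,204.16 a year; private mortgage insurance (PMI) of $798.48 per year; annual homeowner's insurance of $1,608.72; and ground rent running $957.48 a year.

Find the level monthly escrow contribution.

Property tax — $4,349.16 annually
Earthquake insurance — $2,204.16 annually
Private mortgage insurance (PMI) — $798.48 annually
Homeowner's insurance — $1,608.72 annually
Ground rent — $957.48 annually
Yearly total = $4,349.16 + $2,204.16 + $798.48 + $1,608.72 + $957.48 = $9,918.00
Monthly = $9,918.00 ÷ 12 = $826.50

$826.50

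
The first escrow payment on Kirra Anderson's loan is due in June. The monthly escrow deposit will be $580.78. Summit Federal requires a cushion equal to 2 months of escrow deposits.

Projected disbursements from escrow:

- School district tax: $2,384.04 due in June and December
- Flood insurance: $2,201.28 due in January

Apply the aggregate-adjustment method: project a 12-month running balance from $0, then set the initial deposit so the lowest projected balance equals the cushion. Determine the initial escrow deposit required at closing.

Cushion = 2 × $580.78 = $1,161.56
Trial balance (start $0, +$580.78 each month, − disbursements):
  Jun: +$580.78 − $2,384.04 → -$1,803.26
  Jul: +$580.78 → -$1,222.48
  Aug: +$580.78 → -$641.70
  Sep: +$580.78 → -$60.92
  Oct: +$580.78 → $519.86
  Nov: +$580.78 → $1,100.64
  Dec: +$580.78 − $2,384.04 → -$702.62
  Jan: +$580.78 − $2,201.28 → -$2,323.12
  Feb: +$580.78 → -$1,742.34
  Mar: +$580.78 → -$1,161.56
  Apr: +$580.78 → -$580.78
  May: +$580.78 → $0.00
Lowest trial balance = -$2,323.12 (Jan)
Initial deposit = cushion − low point = $1,161.56 − (-$2,323.12) = $3,484.68

$3,484.68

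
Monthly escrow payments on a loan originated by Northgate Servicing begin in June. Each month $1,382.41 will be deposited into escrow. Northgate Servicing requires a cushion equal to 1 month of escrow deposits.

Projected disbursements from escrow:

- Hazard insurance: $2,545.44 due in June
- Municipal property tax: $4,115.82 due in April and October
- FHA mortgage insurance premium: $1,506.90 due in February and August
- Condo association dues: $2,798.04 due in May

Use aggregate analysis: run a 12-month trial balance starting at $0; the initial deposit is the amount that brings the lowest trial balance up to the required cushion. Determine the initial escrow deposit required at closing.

$2,638.52

Cushion = 1 × $1,382.41 = $1,382.41
Trial balance (start $0, +$1,382.41 each month, − disbursements):
  Jun: +$1,382.41 − $2,545.44 → -$1,163.03
  Jul: +$1,382.41 → $219.38
  Aug: +$1,382.41 − $1,506.90 → $94.89
  Sep: +$1,382.41 → $1,477.30
  Oct: +$1,382.41 − $4,115.82 → -$1,256.11
  Nov: +$1,382.41 → $126.30
  Dec: +$1,382.41 → $1,508.71
  Jan: +$1,382.41 → $2,891.12
  Feb: +$1,382.41 − $1,506.90 → $2,766.63
  Mar: +$1,382.41 → $4,149.04
  Apr: +$1,382.41 − $4,115.82 → $1,415.63
  May: +$1,382.41 − $2,798.04 → $0.00
Lowest trial balance = -$1,256.11 (Oct)
Initial deposit = cushion − low point = $1,382.41 − (-$1,256.11) = $2,638.52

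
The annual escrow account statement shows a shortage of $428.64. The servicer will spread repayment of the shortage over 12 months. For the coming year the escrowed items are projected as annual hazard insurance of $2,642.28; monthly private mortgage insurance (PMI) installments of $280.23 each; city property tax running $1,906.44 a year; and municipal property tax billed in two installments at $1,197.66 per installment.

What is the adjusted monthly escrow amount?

$894.62

Hazard insurance: $2,642.28 per year
Private mortgage insurance (PMI): $280.23 × 12 = $3,362.76 per year
City property tax: $1,906.44 per year
Municipal property tax: $1,197.66 × 2 = $2,395.32 per year
Total annual escrow = $2,642.28 + $3,362.76 + $1,906.44 + $2,395.32 = $10,306.80
Per month = $10,306.80 ÷ 12 = $858.90
Shortage per month = $428.64 ÷ 12 = $35.72
New monthly escrow = $858.90 + $35.72 = $894.62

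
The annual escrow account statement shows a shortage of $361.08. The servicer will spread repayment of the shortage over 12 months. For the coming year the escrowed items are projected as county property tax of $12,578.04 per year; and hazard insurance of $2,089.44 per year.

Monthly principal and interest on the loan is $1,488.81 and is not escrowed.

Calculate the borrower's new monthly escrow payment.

County property tax: $12,578.04 annually
Hazard insurance: $2,089.44 annually
Combined annual = $14,667.48
Monthly = $14,667.48 / 12 = $1,222.29
Shortage per month = $361.08 / 12 = $30.09
Adjusted monthly = $1,222.29 + $30.09 = $1,252.38

$1,252.38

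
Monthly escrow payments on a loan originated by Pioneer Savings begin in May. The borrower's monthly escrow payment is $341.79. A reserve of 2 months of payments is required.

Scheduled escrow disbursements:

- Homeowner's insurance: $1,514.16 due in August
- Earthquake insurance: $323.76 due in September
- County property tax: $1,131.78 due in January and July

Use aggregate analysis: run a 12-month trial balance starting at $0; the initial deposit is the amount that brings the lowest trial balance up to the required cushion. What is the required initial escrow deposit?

Cushion = 2 × $341.79 = $683.58
Trial balance (start $0, +$341.79 each month, − disbursements):
  May: +$341.79 → $341.79
  Jun: +$341.79 → $683.58
  Jul: +$341.79 − $1,131.78 → -$106.41
  Aug: +$341.79 − $1,514.16 → -$1,278.78
  Sep: +$341.79 − $323.76 → -$1,260.75
  Oct: +$341.79 → -$918.96
  Nov: +$341.79 → -$577.17
  Dec: +$341.79 → -$235.38
  Jan: +$341.79 − $1,131.78 → -$1,025.37
  Feb: +$341.79 → -$683.58
  Mar: +$341.79 → -$341.79
  Apr: +$341.79 → $0.00
Lowest trial balance = -$1,278.78 (Aug)
Initial deposit = cushion − low point = $683.58 − (-$1,278.78) = $1,962.36

$1,962.36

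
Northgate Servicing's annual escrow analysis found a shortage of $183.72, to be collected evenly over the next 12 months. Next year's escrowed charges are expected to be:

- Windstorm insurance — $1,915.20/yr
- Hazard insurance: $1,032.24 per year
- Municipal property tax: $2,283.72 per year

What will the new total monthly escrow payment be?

Windstorm insurance = $1,915.20 annually
Hazard insurance = $1,032.24 annually
Municipal property tax = $2,283.72 annually
Yearly total = $5,231.16
Per month = $5,231.16 ÷ 12 = $435.93
Monthly shortage recovery: $183.72 ÷ 12 = $15.31
Adjusted monthly = $435.93 + $15.31 = $451.24

$451.24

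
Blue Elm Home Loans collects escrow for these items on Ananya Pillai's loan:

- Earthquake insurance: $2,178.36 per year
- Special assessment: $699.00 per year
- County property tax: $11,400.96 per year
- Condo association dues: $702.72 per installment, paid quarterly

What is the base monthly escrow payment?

Earthquake insurance: $2,178.36 per year
Special assessment: $699.00 per year
County property tax: $11,400.96 per year
Condo association dues: $702.72 × 4 = $2,810.88 per year
Total per year = $17,089.20
Monthly escrow = $17,089.20 ÷ 12 = $1,424.10

$1,424.10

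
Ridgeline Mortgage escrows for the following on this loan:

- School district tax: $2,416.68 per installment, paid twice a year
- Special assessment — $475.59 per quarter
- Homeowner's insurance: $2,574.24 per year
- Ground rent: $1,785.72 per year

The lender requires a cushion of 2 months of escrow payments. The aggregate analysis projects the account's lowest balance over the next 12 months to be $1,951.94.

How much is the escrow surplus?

School district tax: $2,416.68 × 2 = $4,833.36 annually
Special assessment: $475.59 × 4 = $1,902.36 annually
Homeowner's insurance: $2,574.24 annually
Ground rent: $1,785.72 annually
Yearly total = $11,095.68
Monthly escrow = $11,095.68 / 12 = $924.64
Required cushion = 2 × $924.64 = $1,849.28
Excess over cushion: $1,951.94 − $1,849.28 = $102.66

$102.66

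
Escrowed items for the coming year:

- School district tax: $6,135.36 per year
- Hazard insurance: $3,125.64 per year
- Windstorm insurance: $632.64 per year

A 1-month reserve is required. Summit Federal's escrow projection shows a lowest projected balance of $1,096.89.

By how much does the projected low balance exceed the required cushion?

School district tax: $6,135.36/yr
Hazard insurance: $3,125.64/yr
Windstorm insurance: $632.64/yr
Total per year = $6,135.36 + $3,125.64 + $632.64 = $9,893.64
Base monthly escrow = $9,893.64 / 12 = $824.47
Required reserve = 1 × $824.47 = $824.47
Excess over cushion: $1,096.89 − $824.47 = $272.42

$272.42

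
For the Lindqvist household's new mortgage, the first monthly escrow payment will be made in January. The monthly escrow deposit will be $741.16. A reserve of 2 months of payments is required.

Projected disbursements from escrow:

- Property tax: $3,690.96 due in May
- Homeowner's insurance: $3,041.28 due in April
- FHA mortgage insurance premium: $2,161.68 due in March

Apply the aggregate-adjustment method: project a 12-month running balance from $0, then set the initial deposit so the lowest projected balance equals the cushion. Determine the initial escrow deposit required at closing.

Cushion = 2 × $741.16 = $1,482.32
Trial balance (start $0, +$741.16 each month, − disbursements):
  Jan: +$741.16 → $741.16
  Feb: +$741.16 → $1,482.32
  Mar: +$741.16 − $2,161.68 → $61.80
  Apr: +$741.16 − $3,041.28 → -$2,238.32
  May: +$741.16 − $3,690.96 → -$5,188.12
  Jun: +$741.16 → -$4,446.96
  Jul: +$741.16 → -$3,705.80
  Aug: +$741.16 → -$2,964.64
  Sep: +$741.16 → -$2,223.48
  Oct: +$741.16 → -$1,482.32
  Nov: +$741.16 → -$741.16
  Dec: +$741.16 → $0.00
Lowest trial balance = -$5,188.12 (May)
Initial deposit = cushion − low point = $1,482.32 − (-$5,188.12) = $6,670.44

$6,670.44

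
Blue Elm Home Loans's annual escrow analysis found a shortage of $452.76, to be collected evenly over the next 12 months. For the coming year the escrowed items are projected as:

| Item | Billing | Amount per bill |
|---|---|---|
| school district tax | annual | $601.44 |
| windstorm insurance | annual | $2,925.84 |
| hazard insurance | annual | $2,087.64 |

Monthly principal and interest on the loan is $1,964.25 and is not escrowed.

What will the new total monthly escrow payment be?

$505.64

School district tax = $601.44 per year
Windstorm insurance = $2,925.84 per year
Hazard insurance = $2,087.64 per year
Total per year = $601.44 + $2,925.84 + $2,087.64 = $5,614.92
Monthly escrow = $5,614.92 / 12 = $467.91
Shortage per month = $452.76 / 12 = $37.73
Adjusted monthly = $467.91 + $37.73 = $505.64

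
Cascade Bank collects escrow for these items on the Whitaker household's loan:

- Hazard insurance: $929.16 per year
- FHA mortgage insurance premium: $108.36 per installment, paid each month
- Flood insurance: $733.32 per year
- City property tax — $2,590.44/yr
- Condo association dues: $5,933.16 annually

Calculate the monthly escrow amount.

Hazard insurance — $929.16
FHA mortgage insurance premium — $108.36 × 12 = $1,300.32
Flood insurance — $733.32
City property tax — $2,590.44
Condo association dues — $5,933.16
Annual escrow total = $929.16 + $1,300.32 + $733.32 + $2,590.44 + $5,933.16 = $11,486.40
Per month = $11,486.40 / 12 = $957.20

$957.20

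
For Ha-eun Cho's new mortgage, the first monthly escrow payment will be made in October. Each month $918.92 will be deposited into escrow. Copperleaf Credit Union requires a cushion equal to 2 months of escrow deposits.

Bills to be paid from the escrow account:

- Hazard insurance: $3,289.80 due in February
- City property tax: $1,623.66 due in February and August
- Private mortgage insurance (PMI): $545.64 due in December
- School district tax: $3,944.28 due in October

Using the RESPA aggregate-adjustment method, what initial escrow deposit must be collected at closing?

Cushion = 2 × $918.92 = $1,837.84
Trial balance (start $0, +$918.92 each month, − disbursements):
  Oct: +$918.92 − $3,944.28 → -$3,025.36
  Nov: +$918.92 → -$2,106.44
  Dec: +$918.92 − $545.64 → -$1,733.16
  Jan: +$918.92 → -$814.24
  Feb: +$918.92 − $4,913.46 → -$4,808.78
  Mar: +$918.92 → -$3,889.86
  Apr: +$918.92 → -$2,970.94
  May: +$918.92 → -$2,052.02
  Jun: +$918.92 → -$1,133.10
  Jul: +$918.92 → -$214.18
  Aug: +$918.92 − $1,623.66 → -$918.92
  Sep: +$918.92 → $0.00
Lowest trial balance = -$4,808.78 (Feb)
Initial deposit = cushion − low point = $1,837.84 − (-$4,808.78) = $6,646.62

$6,646.62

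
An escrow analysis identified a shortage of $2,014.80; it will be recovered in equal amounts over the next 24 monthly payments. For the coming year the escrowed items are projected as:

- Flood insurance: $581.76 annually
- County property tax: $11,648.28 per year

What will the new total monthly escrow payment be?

Flood insurance — $581.76/yr
County property tax — $11,648.28/yr
Annual escrow total = $581.76 + $11,648.28 = $12,230.04
Monthly escrow = $12,230.04 / 12 = $1,019.17
Shortage per month = $2,014.80 / 24 = $83.95
Adjusted monthly = $1,019.17 + $83.95 = $1,103.12

$1,103.12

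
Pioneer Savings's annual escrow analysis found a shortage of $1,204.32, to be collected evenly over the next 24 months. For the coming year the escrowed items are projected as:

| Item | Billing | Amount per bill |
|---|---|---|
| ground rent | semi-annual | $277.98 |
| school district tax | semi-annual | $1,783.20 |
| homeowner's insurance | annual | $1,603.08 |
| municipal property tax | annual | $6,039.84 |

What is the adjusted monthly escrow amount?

$1,030.62

Ground rent = $277.98 × 2 = $555.96/yr
School district tax = $1,783.20 × 2 = $3,566.40/yr
Homeowner's insurance = $1,603.08/yr
Municipal property tax = $6,039.84/yr
Combined annual = $555.96 + $3,566.40 + $1,603.08 + $6,039.84 = $11,765.28
Monthly escrow = $11,765.28 / 12 = $980.44
Shortage spread = $1,204.32 ÷ 24 = $50.18/mo
Adjusted monthly = $980.44 + $50.18 = $1,030.62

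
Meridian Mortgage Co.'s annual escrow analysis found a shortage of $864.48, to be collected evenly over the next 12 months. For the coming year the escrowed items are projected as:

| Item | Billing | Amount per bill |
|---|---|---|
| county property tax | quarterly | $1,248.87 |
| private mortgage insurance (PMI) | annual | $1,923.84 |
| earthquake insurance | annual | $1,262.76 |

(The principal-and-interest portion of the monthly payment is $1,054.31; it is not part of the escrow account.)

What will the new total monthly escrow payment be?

$753.88

County property tax: $1,248.87 × 4 = $4,995.48
Private mortgage insurance (PMI): $1,923.84
Earthquake insurance: $1,262.76
Combined annual = $8,182.08
Monthly escrow = $8,182.08 ÷ 12 = $681.84
Monthly shortage recovery: $864.48 ÷ 12 = $72.04
Adjusted monthly = $681.84 + $72.04 = $753.88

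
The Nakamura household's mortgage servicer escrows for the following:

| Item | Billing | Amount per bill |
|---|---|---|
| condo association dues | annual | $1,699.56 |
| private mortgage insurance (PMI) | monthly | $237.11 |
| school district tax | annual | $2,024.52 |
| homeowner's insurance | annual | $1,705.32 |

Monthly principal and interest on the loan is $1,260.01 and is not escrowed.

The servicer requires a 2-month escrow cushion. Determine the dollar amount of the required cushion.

Condo association dues: $1,699.56
Private mortgage insurance (PMI): $237.11 × 12 = $2,845.32
School district tax: $2,024.52
Homeowner's insurance: $1,705.32
Annual escrow total = $8,274.72
Per month = $8,274.72 ÷ 12 = $689.56
Required cushion = 2 × $689.56 = $1,379.12

$1,379.12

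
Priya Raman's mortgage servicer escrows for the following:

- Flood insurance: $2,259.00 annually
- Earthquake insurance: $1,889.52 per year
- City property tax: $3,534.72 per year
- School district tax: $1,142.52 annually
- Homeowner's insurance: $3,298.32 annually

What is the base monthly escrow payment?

Flood insurance — $2,259.00 per year
Earthquake insurance — $1,889.52 per year
City property tax — $3,534.72 per year
School district tax — $1,142.52 per year
Homeowner's insurance — $3,298.32 per year
Total annual escrow = $12,124.08
Per month = $12,124.08 / 12 = $1,010.34

$1,010.34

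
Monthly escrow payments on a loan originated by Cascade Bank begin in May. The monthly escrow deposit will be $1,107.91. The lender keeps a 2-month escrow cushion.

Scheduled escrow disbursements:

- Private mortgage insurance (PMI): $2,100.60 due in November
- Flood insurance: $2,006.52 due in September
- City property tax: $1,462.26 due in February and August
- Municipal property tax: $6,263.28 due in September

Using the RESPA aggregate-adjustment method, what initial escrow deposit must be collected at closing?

$6,408.33

Cushion = 2 × $1,107.91 = $2,215.82
Trial balance (start $0, +$1,107.91 each month, − disbursements):
  May: +$1,107.91 → $1,107.91
  Jun: +$1,107.91 → $2,215.82
  Jul: +$1,107.91 → $3,323.73
  Aug: +$1,107.91 − $1,462.26 → $2,969.38
  Sep: +$1,107.91 − $8,269.80 → -$4,192.51
  Oct: +$1,107.91 → -$3,084.60
  Nov: +$1,107.91 − $2,100.60 → -$4,077.29
  Dec: +$1,107.91 → -$2,969.38
  Jan: +$1,107.91 → -$1,861.47
  Feb: +$1,107.91 − $1,462.26 → -$2,215.82
  Mar: +$1,107.91 → -$1,107.91
  Apr: +$1,107.91 → $0.00
Lowest trial balance = -$4,192.51 (Sep)
Initial deposit = cushion − low point = $2,215.82 − (-$4,192.51) = $6,408.33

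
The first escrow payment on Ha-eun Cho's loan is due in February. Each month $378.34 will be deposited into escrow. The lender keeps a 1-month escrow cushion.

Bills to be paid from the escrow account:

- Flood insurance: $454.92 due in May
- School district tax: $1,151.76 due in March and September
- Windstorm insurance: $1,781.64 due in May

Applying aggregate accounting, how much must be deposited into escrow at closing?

Cushion = 1 × $378.34 = $378.34
Trial balance (start $0, +$378.34 each month, − disbursements):
  Feb: +$378.34 → $378.34
  Mar: +$378.34 − $1,151.76 → -$395.08
  Apr: +$378.34 → -$16.74
  May: +$378.34 − $2,236.56 → -$1,874.96
  Jun: +$378.34 → -$1,496.62
  Jul: +$378.34 → -$1,118.28
  Aug: +$378.34 → -$739.94
  Sep: +$378.34 − $1,151.76 → -$1,513.36
  Oct: +$378.34 → -$1,135.02
  Nov: +$378.34 → -$756.68
  Dec: +$378.34 → -$378.34
  Jan: +$378.34 → $0.00
Lowest trial balance = -$1,874.96 (May)
Initial deposit = cushion − low point = $378.34 − (-$1,874.96) = $2,253.30

$2,253.30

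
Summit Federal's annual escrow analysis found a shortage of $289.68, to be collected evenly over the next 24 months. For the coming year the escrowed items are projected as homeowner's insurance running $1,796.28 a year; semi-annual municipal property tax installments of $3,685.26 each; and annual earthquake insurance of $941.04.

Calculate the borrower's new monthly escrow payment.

$854.39

Homeowner's insurance — $1,796.28
Municipal property tax — $3,685.26 × 2 = $7,370.52
Earthquake insurance — $941.04
Total per year = $1,796.28 + $7,370.52 + $941.04 = $10,107.84
Base monthly escrow = $10,107.84 / 12 = $842.32
Shortage spread = $289.68 / 24 = $12.07/mo
New monthly escrow = $842.32 + $12.07 = $854.39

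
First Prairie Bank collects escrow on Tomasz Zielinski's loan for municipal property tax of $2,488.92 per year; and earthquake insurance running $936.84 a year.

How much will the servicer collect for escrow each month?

$285.48

Municipal property tax: $2,488.92 per year
Earthquake insurance: $936.84 per year
Yearly total = $2,488.92 + $936.84 = $3,425.76
Per month = $3,425.76 ÷ 12 = $285.48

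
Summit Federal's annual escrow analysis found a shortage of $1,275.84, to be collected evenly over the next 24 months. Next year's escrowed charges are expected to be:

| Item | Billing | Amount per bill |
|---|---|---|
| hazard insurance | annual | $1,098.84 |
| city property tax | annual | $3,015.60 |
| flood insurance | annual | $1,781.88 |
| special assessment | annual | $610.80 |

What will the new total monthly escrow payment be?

Hazard insurance = $1,098.84
City property tax = $3,015.60
Flood insurance = $1,781.88
Special assessment = $610.80
Total per year = $6,507.12
Monthly escrow = $6,507.12 / 12 = $542.26
Shortage spread = $1,275.84 / 24 = $53.16/mo
Adjusted monthly = $542.26 + $53.16 = $595.42

$595.42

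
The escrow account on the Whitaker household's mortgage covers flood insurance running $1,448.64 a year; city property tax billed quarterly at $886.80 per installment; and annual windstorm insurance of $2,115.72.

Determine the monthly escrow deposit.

$592.63

Flood insurance: $1,448.64 annually
City property tax: $886.80 × 4 = $3,547.20 annually
Windstorm insurance: $2,115.72 annually
Yearly total = $7,111.56
Monthly = $7,111.56 / 12 = $592.63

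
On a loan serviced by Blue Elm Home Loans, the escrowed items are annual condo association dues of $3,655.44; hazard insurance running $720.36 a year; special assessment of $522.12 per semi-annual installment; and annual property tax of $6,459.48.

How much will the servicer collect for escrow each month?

Condo association dues: $3,655.44/yr
Hazard insurance: $720.36/yr
Special assessment: $522.12 × 2 = $1,044.24/yr
Property tax: $6,459.48/yr
Yearly total = $11,879.52
Per month = $11,879.52 / 12 = $989.96

$989.96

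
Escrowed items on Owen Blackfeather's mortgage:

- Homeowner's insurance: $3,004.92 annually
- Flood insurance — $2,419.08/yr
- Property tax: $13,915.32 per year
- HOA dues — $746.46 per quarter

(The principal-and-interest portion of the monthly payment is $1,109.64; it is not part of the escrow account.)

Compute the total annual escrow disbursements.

$22,325.16

Homeowner's insurance: $3,004.92/yr
Flood insurance: $2,419.08/yr
Property tax: $13,915.32/yr
HOA dues: $746.46 × 4 = $2,985.84/yr
Yearly total = $22,325.16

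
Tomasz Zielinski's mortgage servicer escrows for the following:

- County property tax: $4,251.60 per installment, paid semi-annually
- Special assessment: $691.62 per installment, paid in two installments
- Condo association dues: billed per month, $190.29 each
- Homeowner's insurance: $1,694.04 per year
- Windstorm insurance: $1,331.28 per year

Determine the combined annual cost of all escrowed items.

County property tax: $4,251.60 × 2 = $8,503.20 per year
Special assessment: $691.62 × 2 = $1,383.24 per year
Condo association dues: $190.29 × 12 = $2,283.48 per year
Homeowner's insurance: $1,694.04 per year
Windstorm insurance: $1,331.28 per year
Annual escrow total = $8,503.20 + $1,383.24 + $2,283.48 + $1,694.04 + $1,331.28 = $15,195.24

$15,195.24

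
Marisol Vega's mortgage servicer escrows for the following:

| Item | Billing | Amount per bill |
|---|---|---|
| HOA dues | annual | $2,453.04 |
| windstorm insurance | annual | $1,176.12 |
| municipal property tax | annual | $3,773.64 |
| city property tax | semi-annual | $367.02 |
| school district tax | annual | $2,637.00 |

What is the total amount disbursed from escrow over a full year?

$10,773.84

HOA dues — $2,453.04
Windstorm insurance — $1,176.12
Municipal property tax — $3,773.64
City property tax — $367.02 × 2 = $734.04
School district tax — $2,637.00
Total annual escrow = $2,453.04 + $1,176.12 + $3,773.64 + $734.04 + $2,637.00 = $10,773.84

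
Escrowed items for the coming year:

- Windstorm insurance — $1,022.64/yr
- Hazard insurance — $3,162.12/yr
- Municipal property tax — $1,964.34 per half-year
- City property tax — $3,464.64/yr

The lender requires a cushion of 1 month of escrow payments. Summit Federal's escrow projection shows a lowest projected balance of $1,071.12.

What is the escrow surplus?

$106.28

Windstorm insurance: $1,022.64 per year
Hazard insurance: $3,162.12 per year
Municipal property tax: $1,964.34 × 2 = $3,928.68 per year
City property tax: $3,464.64 per year
Total annual escrow = $11,578.08
Monthly escrow = $11,578.08 ÷ 12 = $964.84
Cushion = 1 × $964.84 = $964.84
Excess over cushion: $1,071.12 − $964.84 = $106.28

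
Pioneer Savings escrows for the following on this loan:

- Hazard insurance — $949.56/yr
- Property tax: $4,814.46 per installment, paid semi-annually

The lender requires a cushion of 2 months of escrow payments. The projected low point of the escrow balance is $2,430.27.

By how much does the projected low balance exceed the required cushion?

$667.19

Hazard insurance — $949.56
Property tax — $4,814.46 × 2 = $9,628.92
Annual escrow total = $949.56 + $9,628.92 = $10,578.48
Base monthly escrow = $10,578.48 / 12 = $881.54
Cushion = 2 × $881.54 = $1,763.08
Excess over cushion: $2,430.27 − $1,763.08 = $667.19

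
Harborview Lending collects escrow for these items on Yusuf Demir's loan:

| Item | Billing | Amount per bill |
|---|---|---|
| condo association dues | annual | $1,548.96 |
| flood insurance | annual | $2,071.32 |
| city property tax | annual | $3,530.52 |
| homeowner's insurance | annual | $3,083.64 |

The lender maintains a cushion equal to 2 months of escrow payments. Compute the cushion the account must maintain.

Condo association dues — $1,548.96 annually
Flood insurance — $2,071.32 annually
City property tax — $3,530.52 annually
Homeowner's insurance — $3,083.64 annually
Total annual escrow = $10,234.44
Base monthly escrow = $10,234.44 / 12 = $852.87
Cushion = 2 × $852.87 = $1,705.74

$1,705.74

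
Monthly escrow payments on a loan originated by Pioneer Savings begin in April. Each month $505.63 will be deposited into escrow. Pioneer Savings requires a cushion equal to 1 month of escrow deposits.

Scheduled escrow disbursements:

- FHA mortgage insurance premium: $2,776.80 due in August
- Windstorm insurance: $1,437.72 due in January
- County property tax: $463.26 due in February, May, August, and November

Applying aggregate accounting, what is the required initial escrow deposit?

$1,680.80

Cushion = 1 × $505.63 = $505.63
Trial balance (start $0, +$505.63 each month, − disbursements):
  Apr: +$505.63 → $505.63
  May: +$505.63 − $463.26 → $548.00
  Jun: +$505.63 → $1,053.63
  Jul: +$505.63 → $1,559.26
  Aug: +$505.63 − $3,240.06 → -$1,175.17
  Sep: +$505.63 → -$669.54
  Oct: +$505.63 → -$163.91
  Nov: +$505.63 − $463.26 → -$121.54
  Dec: +$505.63 → $384.09
  Jan: +$505.63 − $1,437.72 → -$548.00
  Feb: +$505.63 − $463.26 → -$505.63
  Mar: +$505.63 → $0.00
Lowest trial balance = -$1,175.17 (Aug)
Initial deposit = cushion − low point = $505.63 − (-$1,175.17) = $1,680.80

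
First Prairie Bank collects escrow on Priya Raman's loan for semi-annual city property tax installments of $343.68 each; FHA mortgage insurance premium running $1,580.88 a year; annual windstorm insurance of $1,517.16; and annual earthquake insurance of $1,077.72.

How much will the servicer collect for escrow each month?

City property tax: $343.68 × 2 = $687.36
FHA mortgage insurance premium: $1,580.88
Windstorm insurance: $1,517.16
Earthquake insurance: $1,077.72
Total annual escrow = $4,863.12
Monthly escrow = $4,863.12 / 12 = $405.26

$405.26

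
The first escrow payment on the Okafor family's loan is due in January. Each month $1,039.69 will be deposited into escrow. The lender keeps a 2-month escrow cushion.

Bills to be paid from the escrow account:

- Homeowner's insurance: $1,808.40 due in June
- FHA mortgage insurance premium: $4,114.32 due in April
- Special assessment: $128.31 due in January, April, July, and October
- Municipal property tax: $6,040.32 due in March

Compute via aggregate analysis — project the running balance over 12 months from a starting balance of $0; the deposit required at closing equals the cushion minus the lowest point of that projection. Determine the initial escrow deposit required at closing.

$8,331.88

Cushion = 2 × $1,039.69 = $2,079.38
Trial balance (start $0, +$1,039.69 each month, − disbursements):
  Jan: +$1,039.69 − $128.31 → $911.38
  Feb: +$1,039.69 → $1,951.07
  Mar: +$1,039.69 − $6,040.32 → -$3,049.56
  Apr: +$1,039.69 − $4,242.63 → -$6,252.50
  May: +$1,039.69 → -$5,212.81
  Jun: +$1,039.69 − $1,808.40 → -$5,981.52
  Jul: +$1,039.69 − $128.31 → -$5,070.14
  Aug: +$1,039.69 → -$4,030.45
  Sep: +$1,039.69 → -$2,990.76
  Oct: +$1,039.69 − $128.31 → -$2,079.38
  Nov: +$1,039.69 → -$1,039.69
  Dec: +$1,039.69 → $0.00
Lowest trial balance = -$6,252.50 (Apr)
Initial deposit = cushion − low point = $2,079.38 − (-$6,252.50) = $8,331.88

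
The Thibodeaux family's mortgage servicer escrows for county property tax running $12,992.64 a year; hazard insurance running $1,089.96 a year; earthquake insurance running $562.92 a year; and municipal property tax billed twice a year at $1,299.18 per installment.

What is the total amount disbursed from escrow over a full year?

$17,243.88

County property tax = $12,992.64
Hazard insurance = $1,089.96
Earthquake insurance = $562.92
Municipal property tax = $1,299.18 × 2 = $2,598.36
Total annual escrow = $12,992.64 + $1,089.96 + $562.92 + $2,598.36 = $17,243.88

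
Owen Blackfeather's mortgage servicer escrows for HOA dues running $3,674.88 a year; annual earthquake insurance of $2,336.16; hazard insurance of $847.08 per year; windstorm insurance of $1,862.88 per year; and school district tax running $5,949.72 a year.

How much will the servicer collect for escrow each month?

HOA dues — $3,674.88 annually
Earthquake insurance — $2,336.16 annually
Hazard insurance — $847.08 annually
Windstorm insurance — $1,862.88 annually
School district tax — $5,949.72 annually
Yearly total = $3,674.88 + $2,336.16 + $847.08 + $1,862.88 + $5,949.72 = $14,670.72
Monthly escrow = $14,670.72 ÷ 12 = $1,222.56

$1,222.56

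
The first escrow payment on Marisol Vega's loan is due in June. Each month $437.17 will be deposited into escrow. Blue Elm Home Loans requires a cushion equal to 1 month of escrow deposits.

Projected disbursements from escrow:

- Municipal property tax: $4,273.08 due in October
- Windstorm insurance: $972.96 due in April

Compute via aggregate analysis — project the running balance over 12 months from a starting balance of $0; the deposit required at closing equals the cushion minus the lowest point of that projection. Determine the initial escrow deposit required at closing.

Cushion = 1 × $437.17 = $437.17
Trial balance (start $0, +$437.17 each month, − disbursements):
  Jun: +$437.17 → $437.17
  Jul: +$437.17 → $874.34
  Aug: +$437.17 → $1,311.51
  Sep: +$437.17 → $1,748.68
  Oct: +$437.17 − $4,273.08 → -$2,087.23
  Nov: +$437.17 → -$1,650.06
  Dec: +$437.17 → -$1,212.89
  Jan: +$437.17 → -$775.72
  Feb: +$437.17 → -$338.55
  Mar: +$437.17 → $98.62
  Apr: +$437.17 − $972.96 → -$437.17
  May: +$437.17 → $0.00
Lowest trial balance = -$2,087.23 (Oct)
Initial deposit = cushion − low point = $437.17 − (-$2,087.23) = $2,524.40

$2,524.40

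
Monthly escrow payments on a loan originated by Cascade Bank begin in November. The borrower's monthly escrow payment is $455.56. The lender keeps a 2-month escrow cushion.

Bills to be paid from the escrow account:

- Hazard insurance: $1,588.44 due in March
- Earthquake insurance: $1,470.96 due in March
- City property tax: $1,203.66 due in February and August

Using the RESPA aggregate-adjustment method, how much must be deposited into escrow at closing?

Cushion = 2 × $455.56 = $911.12
Trial balance (start $0, +$455.56 each month, − disbursements):
  Nov: +$455.56 → $455.56
  Dec: +$455.56 → $911.12
  Jan: +$455.56 → $1,366.68
  Feb: +$455.56 − $1,203.66 → $618.58
  Mar: +$455.56 − $3,059.40 → -$1,985.26
  Apr: +$455.56 → -$1,529.70
  May: +$455.56 → -$1,074.14
  Jun: +$455.56 → -$618.58
  Jul: +$455.56 → -$163.02
  Aug: +$455.56 − $1,203.66 → -$911.12
  Sep: +$455.56 → -$455.56
  Oct: +$455.56 → $0.00
Lowest trial balance = -$1,985.26 (Mar)
Initial deposit = cushion − low point = $911.12 − (-$1,985.26) = $2,896.38

$2,896.38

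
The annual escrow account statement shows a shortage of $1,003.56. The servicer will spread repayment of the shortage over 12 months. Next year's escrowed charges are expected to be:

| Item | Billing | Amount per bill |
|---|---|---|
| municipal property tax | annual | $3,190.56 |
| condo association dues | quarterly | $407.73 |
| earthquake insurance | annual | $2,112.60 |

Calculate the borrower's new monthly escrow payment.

Municipal property tax: $3,190.56 annually
Condo association dues: $407.73 × 4 = $1,630.92 annually
Earthquake insurance: $2,112.60 annually
Total per year = $3,190.56 + $1,630.92 + $2,112.60 = $6,934.08
Monthly = $6,934.08 / 12 = $577.84
Shortage spread = $1,003.56 / 12 = $83.63/mo
Adjusted monthly = $577.84 + $83.63 = $661.47

$661.47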